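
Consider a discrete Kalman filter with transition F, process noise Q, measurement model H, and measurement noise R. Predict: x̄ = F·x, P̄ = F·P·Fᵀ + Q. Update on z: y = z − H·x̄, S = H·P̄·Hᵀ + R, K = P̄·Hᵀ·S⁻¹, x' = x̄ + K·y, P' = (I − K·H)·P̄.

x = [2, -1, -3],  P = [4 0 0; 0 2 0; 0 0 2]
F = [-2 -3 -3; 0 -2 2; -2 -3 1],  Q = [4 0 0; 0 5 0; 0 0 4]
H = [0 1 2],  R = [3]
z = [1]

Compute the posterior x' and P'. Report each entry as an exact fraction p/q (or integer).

x' = [339/31, -303/248, 32/31]
P' = [1344/31 -371/31 196/31; -371/31 2399/248 -140/31; 196/31 -140/31 88/31]

x̄ = F·x = [8, -4, -4]
P̄ = F·P·Fᵀ + Q = [56 0 28; 0 21 16; 28 16 40]
y = z − H·x̄ = [13]
S = H·P̄·Hᵀ + R = [248]
K = P̄·Hᵀ·S⁻¹ = [7/31; 53/248; 12/31]
x' = x̄ + K·y = [339/31, -303/248, 32/31]
P' = (I − K·H)·P̄ = [1344/31 -371/31 196/31; -371/31 2399/248 -140/31; 196/31 -140/31 88/31]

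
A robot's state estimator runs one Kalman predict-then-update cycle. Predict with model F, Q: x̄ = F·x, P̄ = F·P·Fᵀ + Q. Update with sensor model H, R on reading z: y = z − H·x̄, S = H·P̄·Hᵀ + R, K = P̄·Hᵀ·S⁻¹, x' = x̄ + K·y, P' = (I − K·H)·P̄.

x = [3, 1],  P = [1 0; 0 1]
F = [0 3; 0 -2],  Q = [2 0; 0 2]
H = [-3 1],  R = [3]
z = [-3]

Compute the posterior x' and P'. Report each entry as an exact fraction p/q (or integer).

x̄ = F·x = [3, -2]
P̄ = F·P·Fᵀ + Q = [11 -6; -6 6]
y = z − H·x̄ = [8]
S = H·P̄·Hᵀ + R = [144]
K = P̄·Hᵀ·S⁻¹ = [-13/48; 1/6]
x' = x̄ + K·y = [5/6, -2/3]
P' = (I − K·H)·P̄ = [7/16 1/2; 1/2 2]

x' = [5/6, -2/3]
P' = [7/16 1/2; 1/2 2]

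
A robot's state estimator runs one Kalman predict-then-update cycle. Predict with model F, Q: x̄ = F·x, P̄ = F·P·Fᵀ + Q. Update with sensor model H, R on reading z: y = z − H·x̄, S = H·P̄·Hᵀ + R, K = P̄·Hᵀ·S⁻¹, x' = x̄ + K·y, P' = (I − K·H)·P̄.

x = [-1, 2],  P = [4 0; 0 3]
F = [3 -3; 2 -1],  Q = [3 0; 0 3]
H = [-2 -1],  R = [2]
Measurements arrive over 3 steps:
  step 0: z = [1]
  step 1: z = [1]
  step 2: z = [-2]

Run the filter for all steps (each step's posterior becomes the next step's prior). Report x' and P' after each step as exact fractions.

step 0: x' = [-3/4, 2/5], P' = [33/28 -11/7; -11/7 374/105]
step 1: x' = [-52827/186044, -43471/93022], P' = [180177/186044 -104661/93022; -104661/93022 121747/46511]
step 2: x' = [59202885/62000552, 2611557/31000276], P' = [59912079/62000552 -34825329/31000276; -34825329/31000276 40552811/15500138]

step 0: x̄ = F·x = [-9, -4]
step 0: P̄ = F·P·Fᵀ + Q = [66 33; 33 22]
step 0: y = z − H·x̄ = [-21]
step 0: S = H·P̄·Hᵀ + R = [420]
step 0: K = P̄·Hᵀ·S⁻¹ = [-11/28; -22/105]
step 0: x' = x̄ + K·y = [-3/4, 2/5]
step 0: P' = (I − K·H)·P̄ = [33/28 -11/7; -11/7 374/105]
step 1: x̄ = F·x = [-69/20, -19/10]
step 1: P̄ = F·P·Fᵀ + Q = [1479/20 319/10; 319/10 1844/105]
step 1: y = z − H·x̄ = [-39/5]
step 1: S = H·P̄·Hᵀ + R = [46511/105]
step 1: K = P̄·Hᵀ·S⁻¹ = [-18879/46511; -8543/46511]
step 1: x' = x̄ + K·y = [-52827/186044, -43471/93022]
step 1: P' = (I − K·H)·P̄ = [180177/186044 -104661/93022; -104661/93022 121747/46511]
step 2: x̄ = F·x = [102345/186044, -4678/46511]
step 2: P̄ = F·P·Fᵀ + Q = [10330413/186044 1106481/46511; 1106481/46511 650779/46511]
step 2: y = z − H·x̄ = [-93055/93022]
step 2: S = H·P̄·Hᵀ + R = [15500138/46511]
step 2: K = P̄·Hᵀ·S⁻¹ = [-12543375/31000276; -2863741/15500138]
step 2: x' = x̄ + K·y = [59202885/62000552, 2611557/31000276]
step 2: P' = (I − K·H)·P̄ = [59912079/62000552 -34825329/31000276; -34825329/31000276 40552811/15500138]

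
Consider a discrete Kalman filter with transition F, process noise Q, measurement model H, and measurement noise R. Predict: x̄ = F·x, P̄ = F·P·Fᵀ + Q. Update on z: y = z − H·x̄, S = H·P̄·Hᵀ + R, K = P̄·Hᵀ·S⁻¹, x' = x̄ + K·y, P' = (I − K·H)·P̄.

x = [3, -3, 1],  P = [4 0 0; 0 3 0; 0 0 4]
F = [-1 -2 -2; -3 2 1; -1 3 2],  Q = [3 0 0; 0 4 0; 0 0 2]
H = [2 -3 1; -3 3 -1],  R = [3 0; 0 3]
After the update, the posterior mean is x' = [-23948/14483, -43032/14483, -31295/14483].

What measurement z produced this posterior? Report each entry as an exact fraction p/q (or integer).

x̄ = F·x = [1, -14, -10]
P̄ = F·P·Fᵀ + Q = [35 -8 -30; -8 56 38; -30 38 49]
S = H·P̄·Hᵀ + R = [444 -505; -505 607]
K = P̄·Hᵀ·S⁻¹ = [-11147/14483 -11636/14483; -10852/14483 -5354/14483; 2400/14483 5695/14483]
x' − x̄ = [-38431/14483, 159730/14483, 113535/14483] = K·y
y = (KᵀK)⁻¹·Kᵀ·(x' − x̄) = [-31, 33]
z = y + H·x̄ = [-31, 33] + [34, -35] = [3, -2]

z = [3, -2]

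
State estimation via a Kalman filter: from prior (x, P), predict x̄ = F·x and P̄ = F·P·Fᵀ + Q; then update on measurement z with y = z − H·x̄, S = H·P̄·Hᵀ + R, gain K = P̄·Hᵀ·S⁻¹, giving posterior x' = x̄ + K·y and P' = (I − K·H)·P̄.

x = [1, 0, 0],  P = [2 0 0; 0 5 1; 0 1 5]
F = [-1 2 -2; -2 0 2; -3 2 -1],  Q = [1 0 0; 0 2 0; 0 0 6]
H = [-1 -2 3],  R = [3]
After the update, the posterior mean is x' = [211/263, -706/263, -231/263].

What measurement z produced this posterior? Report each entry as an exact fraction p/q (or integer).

x̄ = F·x = [-1, -2, -3]
P̄ = F·P·Fᵀ + Q = [35 -12 30; -12 30 6; 30 6 45]
S = H·P̄·Hᵀ + R = [263]
K = P̄·Hᵀ·S⁻¹ = [79/263; -30/263; 93/263]
x' − x̄ = [474/263, -180/263, 558/263] = K·y
y = (KᵀK)⁻¹·Kᵀ·(x' − x̄) = [6]
z = y + H·x̄ = [6] + [-4] = [2]

z = [2]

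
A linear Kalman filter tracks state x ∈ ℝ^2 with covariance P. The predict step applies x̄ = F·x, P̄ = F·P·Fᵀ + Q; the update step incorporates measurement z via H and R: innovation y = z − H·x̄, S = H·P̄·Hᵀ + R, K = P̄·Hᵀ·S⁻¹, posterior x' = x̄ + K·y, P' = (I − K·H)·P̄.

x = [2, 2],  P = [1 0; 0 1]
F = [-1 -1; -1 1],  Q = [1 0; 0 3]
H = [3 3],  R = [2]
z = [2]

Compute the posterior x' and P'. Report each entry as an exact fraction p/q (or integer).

x' = [-85/37, 105/37]
P' = [141/74 -135/74; -135/74 145/74]

x̄ = F·x = [-4, 0]
P̄ = F·P·Fᵀ + Q = [3 0; 0 5]
y = z − H·x̄ = [14]
S = H·P̄·Hᵀ + R = [74]
K = P̄·Hᵀ·S⁻¹ = [9/74; 15/74]
x' = x̄ + K·y = [-85/37, 105/37]
P' = (I − K·H)·P̄ = [141/74 -135/74; -135/74 145/74]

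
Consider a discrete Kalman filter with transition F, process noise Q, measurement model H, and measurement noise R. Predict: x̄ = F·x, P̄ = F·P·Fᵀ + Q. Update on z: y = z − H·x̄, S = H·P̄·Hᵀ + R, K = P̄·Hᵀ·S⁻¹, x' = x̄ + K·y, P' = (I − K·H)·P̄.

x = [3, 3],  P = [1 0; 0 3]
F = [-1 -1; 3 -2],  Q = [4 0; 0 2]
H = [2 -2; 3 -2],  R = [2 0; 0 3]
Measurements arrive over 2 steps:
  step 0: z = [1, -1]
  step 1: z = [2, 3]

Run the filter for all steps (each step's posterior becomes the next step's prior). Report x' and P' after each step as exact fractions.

step 0: x' = [-1687/631, -2023/631], P' = [1774/631 2109/631; 2109/631 2694/631]
step 1: x' = [339768/328597, -5562/328597], P' = [446440/328597 489243/328597; 489243/328597 627303/328597]

step 0: x̄ = F·x = [-6, 3]
step 0: P̄ = F·P·Fᵀ + Q = [8 3; 3 23]
step 0: y = z − H·x̄ = [19, 23]
step 0: S = H·P̄·Hᵀ + R = [102 110; 110 131]
step 0: K = P̄·Hᵀ·S⁻¹ = [-335/631 368/631; -585/631 313/631]
step 0: x' = x̄ + K·y = [-1687/631, -2023/631]
step 0: P' = (I − K·H)·P̄ = [1774/631 2109/631; 2109/631 2694/631]
step 1: x̄ = F·x = [3710/631, -1015/631]
step 1: P̄ = F·P·Fᵀ + Q = [11210/631 -2043/631; -2043/631 2696/631]
step 1: y = z − H·x̄ = [-8188/631, -11267/631]
step 1: S = H·P̄·Hᵀ + R = [73230/631 98474/631; 98474/631 138083/631]
step 1: K = P̄·Hᵀ·S⁻¹ = [-42803/328597 120278/328597; -138060/328597 71041/328597]
step 1: x' = x̄ + K·y = [339768/328597, -5562/328597]
step 1: P' = (I − K·H)·P̄ = [446440/328597 489243/328597; 489243/328597 627303/328597]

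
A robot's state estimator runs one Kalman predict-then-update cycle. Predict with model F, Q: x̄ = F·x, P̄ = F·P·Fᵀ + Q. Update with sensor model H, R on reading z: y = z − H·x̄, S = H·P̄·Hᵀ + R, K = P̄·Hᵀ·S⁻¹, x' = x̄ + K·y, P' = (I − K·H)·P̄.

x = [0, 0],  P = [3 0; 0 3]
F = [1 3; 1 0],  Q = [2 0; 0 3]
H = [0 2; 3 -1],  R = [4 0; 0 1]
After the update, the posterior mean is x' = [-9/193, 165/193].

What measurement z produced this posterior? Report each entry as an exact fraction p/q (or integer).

z = [2, -1]

x̄ = F·x = [0, 0]
P̄ = F·P·Fᵀ + Q = [32 3; 3 6]
S = H·P̄·Hᵀ + R = [28 6; 6 277]
K = P̄·Hᵀ·S⁻¹ = [138/965 321/965; 1653/3860 3/1930]
x' − x̄ = [-9/193, 165/193] = K·y
y = (KᵀK)⁻¹·Kᵀ·(x' − x̄) = [2, -1]
z = y + H·x̄ = [2, -1] + [0, 0] = [2, -1]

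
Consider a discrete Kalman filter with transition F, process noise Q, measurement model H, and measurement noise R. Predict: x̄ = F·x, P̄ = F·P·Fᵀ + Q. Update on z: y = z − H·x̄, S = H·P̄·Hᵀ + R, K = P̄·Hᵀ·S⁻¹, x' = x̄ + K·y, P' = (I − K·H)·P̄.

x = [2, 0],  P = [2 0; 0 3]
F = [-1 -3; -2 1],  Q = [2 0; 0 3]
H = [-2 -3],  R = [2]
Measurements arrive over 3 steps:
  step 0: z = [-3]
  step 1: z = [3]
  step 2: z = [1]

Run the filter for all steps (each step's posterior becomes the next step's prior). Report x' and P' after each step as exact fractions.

step 0: x' = [509/192, -5/6], P' = [3743/192 -77/6; -77/6 26/3]
step 1: x' = [-69803/28672, 43653/71680], P' = [192569/28672 -65579/14336; -65579/14336 119557/35840]
step 2: x' = [119748979/39752532, -45650561/19876266], P' = [265609543/39752532 -90245207/19876266; -90245207/19876266 32843845/9938133]

step 0: x̄ = F·x = [-2, -4]
step 0: P̄ = F·P·Fᵀ + Q = [31 -5; -5 14]
step 0: y = z − H·x̄ = [-19]
step 0: S = H·P̄·Hᵀ + R = [192]
step 0: K = P̄·Hᵀ·S⁻¹ = [-47/192; -1/6]
step 0: x' = x̄ + K·y = [509/192, -5/6]
step 0: P' = (I − K·H)·P̄ = [3743/192 -77/6; -77/6 26/3]
step 1: x̄ = F·x = [-29/192, -589/96]
step 1: P̄ = F·P·Fᵀ + Q = [4319/192 -4913/96; -4913/96 6767/48]
step 1: y = z − H·x̄ = [-377/24]
step 1: S = H·P̄·Hᵀ + R = [2240/3]
step 1: K = P̄·Hᵀ·S⁻¹ = [521/3584; -3847/8960]
step 1: x' = x̄ + K·y = [-69803/28672, 43653/71680]
step 1: P' = (I − K·H)·P̄ = [192569/28672 -65579/14336; -65579/14336 119557/35840]
step 2: x̄ = F·x = [87097/143360, 98167/17920]
step 2: P̄ = F·P·Fᵀ + Q = [1618877/143360 -348493/17920; -348493/17920 115357/2240]
step 2: y = z − H·x̄ = [1336781/71680]
step 2: S = H·P̄·Hᵀ + R = [9938133/35840]
step 2: K = P̄·Hᵀ·S⁻¹ = [2563039/19876266; -4143164/9938133]
step 2: x' = x̄ + K·y = [119748979/39752532, -45650561/19876266]
step 2: P' = (I − K·H)·P̄ = [265609543/39752532 -90245207/19876266; -90245207/19876266 32843845/9938133]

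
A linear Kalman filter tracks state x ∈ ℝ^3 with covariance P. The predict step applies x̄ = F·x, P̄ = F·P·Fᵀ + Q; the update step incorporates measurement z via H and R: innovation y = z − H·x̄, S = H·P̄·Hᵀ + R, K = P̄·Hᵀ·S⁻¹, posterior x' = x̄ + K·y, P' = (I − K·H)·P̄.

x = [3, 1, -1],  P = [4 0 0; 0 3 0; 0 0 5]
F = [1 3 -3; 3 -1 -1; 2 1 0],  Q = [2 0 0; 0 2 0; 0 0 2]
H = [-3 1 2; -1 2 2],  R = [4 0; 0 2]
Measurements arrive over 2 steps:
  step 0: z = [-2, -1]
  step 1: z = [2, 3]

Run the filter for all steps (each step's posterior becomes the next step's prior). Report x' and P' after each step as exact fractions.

step 0: x' = [42303/38383, -31325/38383, 37070/38383], P' = [69962/38383 -51182/38383 97414/38383; -51182/38383 151970/38383 -162258/38383; 97414/38383 -162258/38383 220327/38383]
step 1: x' = [-17095345/728843169, 293530079/242947723, 81224555/242947723], P' = [952444514/728843169 -48150274/242947723 282933980/242947723; -48150274/242947723 309506278/242947723 -260633380/242947723; 282933980/242947723 -260633380/242947723 483943188/242947723]

step 0: x̄ = F·x = [9, 9, 7]
step 0: P̄ = F·P·Fᵀ + Q = [78 18 17; 18 46 21; 17 21 21]
step 0: y = z − H·x̄ = [2, -24]
step 0: S = H·P̄·Hᵀ + R = [608 274; 274 376]
step 0: K = P̄·Hᵀ·S⁻¹ = [-16560/38383 11251/38383; -4750/38383 15303/38383; -6923/76766 9362/38383]
step 0: x' = x̄ + K·y = [42303/38383, -31325/38383, 37070/38383]
step 0: P' = (I − K·H)·P̄ = [69962/38383 -51182/38383 97414/38383; -51182/38383 151970/38383 -162258/38383; 97414/38383 -162258/38383 220327/38383]
step 1: x̄ = F·x = [-162882/38383, 121164/38383, 53281/38383]
step 1: P̄ = F·P·Fᵀ + Q = [5526469/38383 -968639/38383 139850/38383; -968639/38383 476813/38383 184050/38383; 139850/38383 184050/38383 303856/38383]
step 1: y = z − H·x̄ = [-639606/38383, -396623/38383]
step 1: S = H·P̄·Hᵀ + R = [56453824/38383 25514430/38383; 25514430/38383 13513467/38383]
step 1: K = P̄·Hᵀ·S⁻¹ = [-108681707/242947723 228128861/728843169; -16827415/242947723 72948035/242947723; -35387236/242947723 81842818/242947723]
step 1: x' = x̄ + K·y = [-17095345/728843169, 293530079/242947723, 81224555/242947723]
step 1: P' = (I − K·H)·P̄ = [952444514/728843169 -48150274/242947723 282933980/242947723; -48150274/242947723 309506278/242947723 -260633380/242947723; 282933980/242947723 -260633380/242947723 483943188/242947723]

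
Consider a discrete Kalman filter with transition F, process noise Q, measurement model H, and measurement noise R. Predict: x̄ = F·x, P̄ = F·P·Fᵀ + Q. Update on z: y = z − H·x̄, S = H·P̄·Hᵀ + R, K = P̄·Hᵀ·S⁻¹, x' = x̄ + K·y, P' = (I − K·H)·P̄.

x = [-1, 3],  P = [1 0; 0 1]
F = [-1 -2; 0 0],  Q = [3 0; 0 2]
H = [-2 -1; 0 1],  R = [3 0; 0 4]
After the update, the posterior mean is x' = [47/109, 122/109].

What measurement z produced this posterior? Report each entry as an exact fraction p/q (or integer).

x̄ = F·x = [-5, 0]
P̄ = F·P·Fᵀ + Q = [8 0; 0 2]
S = H·P̄·Hᵀ + R = [37 -2; -2 6]
K = P̄·Hᵀ·S⁻¹ = [-48/109 -16/109; -4/109 35/109]
x' − x̄ = [592/109, 122/109] = K·y
y = (KᵀK)⁻¹·Kᵀ·(x' − x̄) = [-13, 2]
z = y + H·x̄ = [-13, 2] + [10, 0] = [-3, 2]

z = [-3, 2]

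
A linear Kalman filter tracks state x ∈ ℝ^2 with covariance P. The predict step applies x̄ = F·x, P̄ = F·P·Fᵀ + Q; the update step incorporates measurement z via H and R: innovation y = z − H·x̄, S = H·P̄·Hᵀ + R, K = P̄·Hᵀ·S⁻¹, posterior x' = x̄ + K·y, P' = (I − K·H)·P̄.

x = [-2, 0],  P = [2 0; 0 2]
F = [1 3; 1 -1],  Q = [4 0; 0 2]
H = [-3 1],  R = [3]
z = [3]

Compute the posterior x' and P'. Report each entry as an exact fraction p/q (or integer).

x̄ = F·x = [-2, -2]
P̄ = F·P·Fᵀ + Q = [24 -4; -4 6]
y = z − H·x̄ = [-1]
S = H·P̄·Hᵀ + R = [249]
K = P̄·Hᵀ·S⁻¹ = [-76/249; 6/83]
x' = x̄ + K·y = [-422/249, -172/83]
P' = (I − K·H)·P̄ = [200/249 124/83; 124/83 390/83]

x' = [-422/249, -172/83]
P' = [200/249 124/83; 124/83 390/83]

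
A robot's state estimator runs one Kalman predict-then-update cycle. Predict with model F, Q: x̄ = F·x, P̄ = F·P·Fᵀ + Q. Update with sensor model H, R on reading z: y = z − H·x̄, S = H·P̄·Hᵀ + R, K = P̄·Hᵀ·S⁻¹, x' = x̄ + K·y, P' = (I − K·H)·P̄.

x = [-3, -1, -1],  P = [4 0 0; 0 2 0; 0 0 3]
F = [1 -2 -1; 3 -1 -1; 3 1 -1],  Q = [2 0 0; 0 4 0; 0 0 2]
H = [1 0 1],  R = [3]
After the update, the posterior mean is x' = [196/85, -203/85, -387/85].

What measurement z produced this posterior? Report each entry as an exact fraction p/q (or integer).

z = [-2]

x̄ = F·x = [0, -7, -9]
P̄ = F·P·Fᵀ + Q = [17 19 11; 19 45 37; 11 37 43]
S = H·P̄·Hᵀ + R = [85]
K = P̄·Hᵀ·S⁻¹ = [28/85; 56/85; 54/85]
x' − x̄ = [196/85, 392/85, 378/85] = K·y
y = (KᵀK)⁻¹·Kᵀ·(x' − x̄) = [7]
z = y + H·x̄ = [7] + [-9] = [-2]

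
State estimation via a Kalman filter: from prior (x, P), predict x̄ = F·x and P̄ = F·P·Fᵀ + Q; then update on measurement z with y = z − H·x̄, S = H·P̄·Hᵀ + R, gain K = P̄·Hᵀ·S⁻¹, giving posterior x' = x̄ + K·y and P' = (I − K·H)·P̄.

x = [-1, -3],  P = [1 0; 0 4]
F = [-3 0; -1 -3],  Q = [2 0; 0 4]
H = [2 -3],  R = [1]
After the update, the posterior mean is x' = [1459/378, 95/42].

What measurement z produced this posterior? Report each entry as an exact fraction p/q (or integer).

x̄ = F·x = [3, 10]
P̄ = F·P·Fᵀ + Q = [11 3; 3 41]
S = H·P̄·Hᵀ + R = [378]
K = P̄·Hᵀ·S⁻¹ = [13/378; -13/42]
x' − x̄ = [325/378, -325/42] = K·y
y = (KᵀK)⁻¹·Kᵀ·(x' − x̄) = [25]
z = y + H·x̄ = [25] + [-24] = [1]

z = [1]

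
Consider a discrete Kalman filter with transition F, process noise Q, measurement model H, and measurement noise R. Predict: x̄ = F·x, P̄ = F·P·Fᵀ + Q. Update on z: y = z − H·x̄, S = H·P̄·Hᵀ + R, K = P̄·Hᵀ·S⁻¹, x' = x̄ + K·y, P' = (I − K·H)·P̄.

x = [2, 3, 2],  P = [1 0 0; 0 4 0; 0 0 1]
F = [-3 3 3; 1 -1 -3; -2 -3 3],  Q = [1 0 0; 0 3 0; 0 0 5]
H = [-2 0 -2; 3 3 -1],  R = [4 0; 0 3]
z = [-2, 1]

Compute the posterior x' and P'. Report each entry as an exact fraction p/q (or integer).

x' = [1315/262, -53359/8908, -35671/8908]
P' = [646/131 -1603/262 -1161/262; -1603/262 213499/26724 51489/8908; -1161/262 51489/8908 43797/8908]

x̄ = F·x = [9, -7, -7]
P̄ = F·P·Fᵀ + Q = [55 -24 -21; -24 17 1; -21 1 54]
y = z − H·x̄ = [2, -12]
S = H·P̄·Hᵀ + R = [272 0; 0 393]
K = P̄·Hᵀ·S⁻¹ = [-1/4 38/131; 23/136 -22/393; -33/136 -38/131]
x' = x̄ + K·y = [1315/262, -53359/8908, -35671/8908]
P' = (I − K·H)·P̄ = [646/131 -1603/262 -1161/262; -1603/262 213499/26724 51489/8908; -1161/262 51489/8908 43797/8908]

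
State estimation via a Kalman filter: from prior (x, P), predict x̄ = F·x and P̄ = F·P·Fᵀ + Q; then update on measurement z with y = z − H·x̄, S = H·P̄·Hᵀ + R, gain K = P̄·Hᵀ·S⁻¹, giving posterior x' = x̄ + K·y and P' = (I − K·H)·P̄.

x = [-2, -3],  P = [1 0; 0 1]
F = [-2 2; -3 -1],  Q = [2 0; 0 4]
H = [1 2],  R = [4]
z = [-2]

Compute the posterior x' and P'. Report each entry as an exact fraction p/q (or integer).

x' = [-248/43, 99/43]
P' = [268/43 -116/43; -116/43 90/43]

x̄ = F·x = [-2, 9]
P̄ = F·P·Fᵀ + Q = [10 4; 4 14]
y = z − H·x̄ = [-18]
S = H·P̄·Hᵀ + R = [86]
K = P̄·Hᵀ·S⁻¹ = [9/43; 16/43]
x' = x̄ + K·y = [-248/43, 99/43]
P' = (I − K·H)·P̄ = [268/43 -116/43; -116/43 90/43]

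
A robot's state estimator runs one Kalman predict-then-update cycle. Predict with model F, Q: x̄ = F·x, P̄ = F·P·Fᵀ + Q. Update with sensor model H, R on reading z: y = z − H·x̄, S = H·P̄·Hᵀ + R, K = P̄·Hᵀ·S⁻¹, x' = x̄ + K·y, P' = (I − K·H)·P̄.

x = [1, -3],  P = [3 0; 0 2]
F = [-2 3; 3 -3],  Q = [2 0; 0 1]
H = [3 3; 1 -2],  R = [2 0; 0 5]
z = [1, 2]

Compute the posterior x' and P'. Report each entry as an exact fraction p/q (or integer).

x' = [1186/1907, -1423/3814]
P' = [1206/1907 -947/1907; -947/1907 2183/3814]

x̄ = F·x = [-11, 12]
P̄ = F·P·Fᵀ + Q = [32 -36; -36 46]
y = z − H·x̄ = [-2, 37]
S = H·P̄·Hᵀ + R = [56 -72; -72 365]
K = P̄·Hᵀ·S⁻¹ = [777/3814 620/1907; 867/7628 -626/1907]
x' = x̄ + K·y = [1186/1907, -1423/3814]
P' = (I − K·H)·P̄ = [1206/1907 -947/1907; -947/1907 2183/3814]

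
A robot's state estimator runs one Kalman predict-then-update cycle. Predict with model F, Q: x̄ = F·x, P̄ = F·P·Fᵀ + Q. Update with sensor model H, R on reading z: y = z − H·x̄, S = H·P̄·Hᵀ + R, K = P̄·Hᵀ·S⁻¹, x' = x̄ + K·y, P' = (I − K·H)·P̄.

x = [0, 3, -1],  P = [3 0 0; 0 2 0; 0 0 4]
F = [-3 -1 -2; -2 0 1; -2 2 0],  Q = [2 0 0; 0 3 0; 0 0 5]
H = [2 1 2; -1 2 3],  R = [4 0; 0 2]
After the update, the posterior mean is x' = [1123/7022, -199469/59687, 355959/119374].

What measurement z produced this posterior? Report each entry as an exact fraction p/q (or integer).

x̄ = F·x = [-1, -1, 6]
P̄ = F·P·Fᵀ + Q = [47 10 14; 10 19 12; 14 12 25]
S = H·P̄·Hᵀ + R = [511 264; 264 370]
K = P̄·Hᵀ·S⁻¹ = [1320/3511 -1599/7022; 3207/59687 8036/59687; 5430/59687 19675/119374]
x' − x̄ = [8145/7022, -139782/59687, -360285/119374] = K·y
y = (KᵀK)⁻¹·Kᵀ·(x' − x̄) = [-6, -15]
z = y + H·x̄ = [-6, -15] + [9, 17] = [3, 2]

z = [3, 2]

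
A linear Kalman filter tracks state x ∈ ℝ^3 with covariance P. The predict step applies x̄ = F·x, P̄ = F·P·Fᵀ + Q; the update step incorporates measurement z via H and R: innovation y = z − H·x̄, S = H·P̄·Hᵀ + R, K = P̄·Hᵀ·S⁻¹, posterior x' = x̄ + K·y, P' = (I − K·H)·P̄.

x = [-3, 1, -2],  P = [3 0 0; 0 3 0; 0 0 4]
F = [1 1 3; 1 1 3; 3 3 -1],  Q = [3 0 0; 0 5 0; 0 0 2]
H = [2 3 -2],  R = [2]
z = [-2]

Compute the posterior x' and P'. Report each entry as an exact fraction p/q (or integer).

x' = [-3712/1229, -3442/1229, -7616/1229]
P' = [13689/1229 8166/1229 25734/1229; 8166/1229 12394/1229 26544/1229; 25734/1229 26544/1229 65640/1229]

x̄ = F·x = [-8, -8, -4]
P̄ = F·P·Fᵀ + Q = [45 42 6; 42 47 6; 6 6 60]
y = z − H·x̄ = [30]
S = H·P̄·Hᵀ + R = [1229]
K = P̄·Hᵀ·S⁻¹ = [204/1229; 213/1229; -90/1229]
x' = x̄ + K·y = [-3712/1229, -3442/1229, -7616/1229]
P' = (I − K·H)·P̄ = [13689/1229 8166/1229 25734/1229; 8166/1229 12394/1229 26544/1229; 25734/1229 26544/1229 65640/1229]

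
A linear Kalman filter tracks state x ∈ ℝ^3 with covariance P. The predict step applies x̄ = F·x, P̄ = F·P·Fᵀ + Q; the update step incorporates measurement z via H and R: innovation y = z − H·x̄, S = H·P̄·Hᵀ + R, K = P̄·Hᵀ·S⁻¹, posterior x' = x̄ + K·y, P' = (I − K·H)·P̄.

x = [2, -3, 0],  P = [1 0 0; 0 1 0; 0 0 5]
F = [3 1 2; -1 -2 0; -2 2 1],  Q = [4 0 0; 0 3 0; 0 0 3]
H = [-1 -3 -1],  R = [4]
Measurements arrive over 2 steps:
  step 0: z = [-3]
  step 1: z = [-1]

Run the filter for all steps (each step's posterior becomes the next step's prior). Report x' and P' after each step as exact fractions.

step 0: x̄ = F·x = [3, 4, -10]
step 0: P̄ = F·P·Fᵀ + Q = [34 -5 6; -5 8 -2; 6 -2 16]
step 0: y = z − H·x̄ = [2]
step 0: S = H·P̄·Hᵀ + R = [96]
step 0: K = P̄·Hᵀ·S⁻¹ = [-25/96; -17/96; -1/6]
step 0: x' = x̄ + K·y = [119/48, 175/48, -31/3]
step 0: P' = (I − K·H)·P̄ = [2639/96 -905/96 11/6; -905/96 479/96 -29/6; 11/6 -29/6 40/3]
step 1: x̄ = F·x = [-115/12, -469/48, -8]
step 1: P̄ = F·P·Fᵀ + Q = [1535/6 -259/24 -192; -259/24 1223/96 24; -192 24 195]
step 1: y = z − H·x̄ = [-2299/48]
step 1: S = H·P̄·Hᵀ + R = [25415/96]
step 1: K = P̄·Hᵀ·S⁻¹ = [-604/5083; -4937/25415; -1440/5083]
step 1: x' = x̄ + K·y = [-19783/5083, -11864/25415, 28306/5083]
step 1: P' = (I − K·H)·P̄ = [1281400/5083 -85916/5083 -1021236/5083; -85916/5083 69881/25415 47937/5083; -1021236/5083 47937/5083 883185/5083]

step 0: x' = [119/48, 175/48, -31/3], P' = [2639/96 -905/96 11/6; -905/96 479/96 -29/6; 11/6 -29/6 40/3]
step 1: x' = [-19783/5083, -11864/25415, 28306/5083], P' = [1281400/5083 -85916/5083 -1021236/5083; -85916/5083 69881/25415 47937/5083; -1021236/5083 47937/5083 883185/5083]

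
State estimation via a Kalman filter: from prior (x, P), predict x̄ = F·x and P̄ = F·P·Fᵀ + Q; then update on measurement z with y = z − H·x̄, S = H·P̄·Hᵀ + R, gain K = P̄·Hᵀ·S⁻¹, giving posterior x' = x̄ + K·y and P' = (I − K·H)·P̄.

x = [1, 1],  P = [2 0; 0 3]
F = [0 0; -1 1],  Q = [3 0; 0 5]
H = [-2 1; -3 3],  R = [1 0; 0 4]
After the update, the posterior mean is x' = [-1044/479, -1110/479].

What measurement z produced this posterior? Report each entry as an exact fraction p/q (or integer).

z = [3, -2]

x̄ = F·x = [0, 0]
P̄ = F·P·Fᵀ + Q = [3 0; 0 10]
S = H·P̄·Hᵀ + R = [23 48; 48 121]
K = P̄·Hᵀ·S⁻¹ = [-294/479 81/479; -230/479 210/479]
x' − x̄ = [-1044/479, -1110/479] = K·y
y = (KᵀK)⁻¹·Kᵀ·(x' − x̄) = [3, -2]
z = y + H·x̄ = [3, -2] + [0, 0] = [3, -2]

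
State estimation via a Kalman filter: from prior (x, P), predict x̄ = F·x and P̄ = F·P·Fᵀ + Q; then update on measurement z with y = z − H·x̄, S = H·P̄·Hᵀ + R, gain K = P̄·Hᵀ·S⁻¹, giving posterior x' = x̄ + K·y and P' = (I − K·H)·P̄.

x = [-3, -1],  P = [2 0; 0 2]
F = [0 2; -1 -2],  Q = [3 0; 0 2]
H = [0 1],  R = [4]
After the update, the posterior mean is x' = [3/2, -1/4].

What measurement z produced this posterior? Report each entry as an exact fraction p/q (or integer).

z = [-2]

x̄ = F·x = [-2, 5]
P̄ = F·P·Fᵀ + Q = [11 -8; -8 12]
S = H·P̄·Hᵀ + R = [16]
K = P̄·Hᵀ·S⁻¹ = [-1/2; 3/4]
x' − x̄ = [7/2, -21/4] = K·y
y = (KᵀK)⁻¹·Kᵀ·(x' − x̄) = [-7]
z = y + H·x̄ = [-7] + [5] = [-2]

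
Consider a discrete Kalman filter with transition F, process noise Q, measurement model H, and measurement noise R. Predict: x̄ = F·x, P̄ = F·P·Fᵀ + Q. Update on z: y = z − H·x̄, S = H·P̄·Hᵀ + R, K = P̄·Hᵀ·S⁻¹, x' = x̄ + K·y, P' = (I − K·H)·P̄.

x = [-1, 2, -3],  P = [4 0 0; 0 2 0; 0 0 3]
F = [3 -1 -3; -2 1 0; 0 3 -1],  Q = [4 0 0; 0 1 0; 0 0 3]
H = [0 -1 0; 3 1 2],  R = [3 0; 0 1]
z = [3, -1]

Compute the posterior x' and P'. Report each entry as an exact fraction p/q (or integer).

x' = [213/1699, -2469/1699, 144/1699]
P' = [75011/11893 -23631/11893 -99255/11893; -23631/11893 29910/11893 20421/11893; -99255/11893 20421/11893 139506/11893]

x̄ = F·x = [4, 4, 9]
P̄ = F·P·Fᵀ + Q = [69 -26 3; -26 19 6; 3 6 24]
y = z − H·x̄ = [7, -35]
S = H·P̄·Hᵀ + R = [22 47; 47 641]
K = P̄·Hᵀ·S⁻¹ = [7877/11893 2892/11893; -9970/11893 -141/11893; -6807/11893 1668/11893]
x' = x̄ + K·y = [213/1699, -2469/1699, 144/1699]
P' = (I − K·H)·P̄ = [75011/11893 -23631/11893 -99255/11893; -23631/11893 29910/11893 20421/11893; -99255/11893 20421/11893 139506/11893]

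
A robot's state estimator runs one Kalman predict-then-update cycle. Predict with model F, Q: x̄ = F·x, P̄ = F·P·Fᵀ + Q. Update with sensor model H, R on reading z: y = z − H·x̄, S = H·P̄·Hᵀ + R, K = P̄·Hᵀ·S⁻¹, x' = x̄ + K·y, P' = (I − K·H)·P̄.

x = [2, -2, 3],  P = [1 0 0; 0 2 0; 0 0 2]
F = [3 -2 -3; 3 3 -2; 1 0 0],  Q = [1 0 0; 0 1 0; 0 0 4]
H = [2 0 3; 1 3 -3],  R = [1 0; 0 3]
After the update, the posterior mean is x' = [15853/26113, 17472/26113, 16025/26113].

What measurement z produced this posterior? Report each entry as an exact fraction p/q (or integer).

x̄ = F·x = [1, -6, 2]
P̄ = F·P·Fᵀ + Q = [36 9 3; 9 36 3; 3 3 5]
S = H·P̄·Hᵀ + R = [226 99; 99 390]
K = P̄·Hᵀ·S⁻¹ = [8748/26113 1395/26113; -54/26113 7245/26113; 2829/26113 -919/26113]
x' − x̄ = [-10260/26113, 174150/26113, -36201/26113] = K·y
y = (KᵀK)⁻¹·Kᵀ·(x' − x̄) = [-5, 24]
z = y + H·x̄ = [-5, 24] + [8, -23] = [3, 1]

z = [3, 1]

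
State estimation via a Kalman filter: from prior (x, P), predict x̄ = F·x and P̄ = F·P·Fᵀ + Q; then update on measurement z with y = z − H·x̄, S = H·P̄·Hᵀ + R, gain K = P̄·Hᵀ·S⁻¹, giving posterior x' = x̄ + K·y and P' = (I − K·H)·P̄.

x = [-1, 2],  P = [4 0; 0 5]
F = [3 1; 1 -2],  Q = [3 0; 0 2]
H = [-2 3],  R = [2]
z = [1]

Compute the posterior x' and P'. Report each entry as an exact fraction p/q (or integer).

x̄ = F·x = [-1, -5]
P̄ = F·P·Fᵀ + Q = [44 2; 2 26]
y = z − H·x̄ = [14]
S = H·P̄·Hᵀ + R = [388]
K = P̄·Hᵀ·S⁻¹ = [-41/194; 37/194]
x' = x̄ + K·y = [-384/97, -226/97]
P' = (I − K·H)·P̄ = [2587/97 1711/97; 1711/97 1153/97]

x' = [-384/97, -226/97]
P' = [2587/97 1711/97; 1711/97 1153/97]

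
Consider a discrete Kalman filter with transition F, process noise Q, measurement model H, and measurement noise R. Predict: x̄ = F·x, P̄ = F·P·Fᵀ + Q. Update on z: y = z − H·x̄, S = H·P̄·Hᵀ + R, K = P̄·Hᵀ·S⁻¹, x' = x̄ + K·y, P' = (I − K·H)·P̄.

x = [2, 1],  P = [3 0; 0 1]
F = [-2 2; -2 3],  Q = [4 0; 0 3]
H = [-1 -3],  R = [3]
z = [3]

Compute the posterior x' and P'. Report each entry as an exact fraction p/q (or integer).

x̄ = F·x = [-2, -1]
P̄ = F·P·Fᵀ + Q = [20 18; 18 24]
y = z − H·x̄ = [-2]
S = H·P̄·Hᵀ + R = [347]
K = P̄·Hᵀ·S⁻¹ = [-74/347; -90/347]
x' = x̄ + K·y = [-546/347, -167/347]
P' = (I − K·H)·P̄ = [1464/347 -414/347; -414/347 228/347]

x' = [-546/347, -167/347]
P' = [1464/347 -414/347; -414/347 228/347]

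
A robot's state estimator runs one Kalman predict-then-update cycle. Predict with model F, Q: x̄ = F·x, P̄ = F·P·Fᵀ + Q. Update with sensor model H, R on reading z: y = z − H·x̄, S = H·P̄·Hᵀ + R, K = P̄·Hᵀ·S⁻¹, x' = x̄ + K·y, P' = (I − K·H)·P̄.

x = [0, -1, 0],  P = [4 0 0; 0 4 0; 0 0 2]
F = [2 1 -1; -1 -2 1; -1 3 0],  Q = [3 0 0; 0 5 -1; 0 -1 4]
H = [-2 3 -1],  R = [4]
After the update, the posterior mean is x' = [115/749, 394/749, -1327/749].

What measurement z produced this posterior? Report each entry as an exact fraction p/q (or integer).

x̄ = F·x = [-1, 2, -3]
P̄ = F·P·Fᵀ + Q = [25 -18 4; -18 27 -21; 4 -21 44]
S = H·P̄·Hᵀ + R = [749]
K = P̄·Hᵀ·S⁻¹ = [-108/749; 138/749; -115/749]
x' − x̄ = [864/749, -1104/749, 920/749] = K·y
y = (KᵀK)⁻¹·Kᵀ·(x' − x̄) = [-8]
z = y + H·x̄ = [-8] + [11] = [3]

z = [3]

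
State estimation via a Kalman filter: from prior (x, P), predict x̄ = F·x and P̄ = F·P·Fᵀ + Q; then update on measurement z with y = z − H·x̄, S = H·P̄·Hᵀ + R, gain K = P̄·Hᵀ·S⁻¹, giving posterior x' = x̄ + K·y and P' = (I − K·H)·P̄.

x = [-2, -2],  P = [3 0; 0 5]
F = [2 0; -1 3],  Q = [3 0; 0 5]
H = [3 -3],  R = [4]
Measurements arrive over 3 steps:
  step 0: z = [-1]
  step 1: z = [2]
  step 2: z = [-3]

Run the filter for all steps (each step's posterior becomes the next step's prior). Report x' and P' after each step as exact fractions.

step 0: x' = [-2959/724, -2719/724], P' = [6891/724 6807/724; 6807/724 7043/724]
step 1: x' = [-38852/5059, -41924/5059], P' = [808875/20236 806199/20236; 806199/20236 812195/20236]
step 2: x' = [-9090127/560092, -8587135/560092], P' = [90577245/560092 90500481/560092; 90500481/560092 90663653/560092]

step 0: x̄ = F·x = [-4, -4]
step 0: P̄ = F·P·Fᵀ + Q = [15 -6; -6 53]
step 0: y = z − H·x̄ = [-1]
step 0: S = H·P̄·Hᵀ + R = [724]
step 0: K = P̄·Hᵀ·S⁻¹ = [63/724; -177/724]
step 0: x' = x̄ + K·y = [-2959/724, -2719/724]
step 0: P' = (I − K·H)·P̄ = [6891/724 6807/724; 6807/724 7043/724]
step 1: x̄ = F·x = [-2959/362, -2599/362]
step 1: P̄ = F·P·Fᵀ + Q = [7434/181 6765/181; 6765/181 8264/181]
step 1: y = z − H·x̄ = [902/181]
step 1: S = H·P̄·Hᵀ + R = [20236/181]
step 1: K = P̄·Hᵀ·S⁻¹ = [2007/20236; -4497/20236]
step 1: x' = x̄ + K·y = [-38852/5059, -41924/5059]
step 1: P' = (I − K·H)·P̄ = [808875/20236 806199/20236; 806199/20236 812195/20236]
step 2: x̄ = F·x = [-77704/5059, -86920/5059]
step 2: P̄ = F·P·Fᵀ + Q = [824052/5059 804861/5059; 804861/5059 845654/5059]
step 2: y = z − H·x̄ = [-42825/5059]
step 2: S = H·P̄·Hᵀ + R = [560092/5059]
step 2: K = P̄·Hᵀ·S⁻¹ = [57573/560092; -122379/560092]
step 2: x' = x̄ + K·y = [-9090127/560092, -8587135/560092]
step 2: P' = (I − K·H)·P̄ = [90577245/560092 90500481/560092; 90500481/560092 90663653/560092]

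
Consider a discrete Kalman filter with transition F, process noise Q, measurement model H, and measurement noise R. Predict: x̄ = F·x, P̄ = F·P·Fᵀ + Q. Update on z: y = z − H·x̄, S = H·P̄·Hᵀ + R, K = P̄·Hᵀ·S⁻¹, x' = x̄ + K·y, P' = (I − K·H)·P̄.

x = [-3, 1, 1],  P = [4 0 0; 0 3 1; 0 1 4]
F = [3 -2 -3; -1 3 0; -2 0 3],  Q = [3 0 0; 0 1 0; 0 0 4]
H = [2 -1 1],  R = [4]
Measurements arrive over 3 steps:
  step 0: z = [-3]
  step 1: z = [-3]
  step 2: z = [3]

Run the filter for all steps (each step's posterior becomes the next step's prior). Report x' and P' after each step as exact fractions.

step 0: x̄ = F·x = [-14, 6, 9]
step 0: P̄ = F·P·Fᵀ + Q = [99 -39 -66; -39 32 17; -66 17 56]
step 0: y = z − H·x̄ = [22]
step 0: S = H·P̄·Hᵀ + R = [346]
step 0: K = P̄·Hᵀ·S⁻¹ = [171/346; -93/346; -93/346]
step 0: x' = x̄ + K·y = [-541/173, 15/173, 534/173]
step 0: P' = (I − K·H)·P̄ = [5013/346 2409/346 -6933/346; 2409/346 2423/346 -2767/346; -6933/346 -2767/346 10727/346]
step 1: x̄ = F·x = [-3255/173, 586/173, 2684/173]
step 1: P̄ = F·P·Fᵀ + Q = [107536/173 513/173 -102189/173; 513/173 6356/173 -4266/173; -102189/173 -4266/173 201175/346]
step 1: y = z − H·x̄ = [3893/173]
step 1: S = H·P̄·Hᵀ + R = [271007/346]
step 1: K = P̄·Hᵀ·S⁻¹ = [224740/271007; -19192/271007; -199049/271007]
step 1: x' = x̄ + K·y = [-41705/271007, 486102/271007, -274653/271007]
step 1: P' = (I − K·H)·P̄ = [22479624/271007 13269547/271007 -30790741/271007; 13269547/271007 8892220/271007 -17723642/271007; -30790741/271007 -17723642/271007 43061644/271007]
step 2: x̄ = F·x = [-273360/271007, 1500011/271007, -740549/271007]
step 2: P̄ = F·P·Fᵀ + Q = [808568383/271007 92313380/271007 -824873615/271007; 92313380/271007 23163329/271007 -101798589/271007; -824873615/271007 -101798589/271007 848046212/271007]
step 2: y = z − H·x̄ = [3600301/271007]
step 2: S = H·P̄·Hᵀ + R = [641416299/271007]
step 2: K = P̄·Hᵀ·S⁻¹ = [699949771/641416299; 59664842/641416299; -699902429/641416299]
step 2: x' = x̄ + K·y = [8651777633/641416299, 4342850533/641416299, -11050857040/641416299]
step 2: P' = (I − K·H)·P̄ = [105898584868/641416299 64385473634/641416299 -144611897018/641416299; 64385473634/641416299 41686906201/641416299 -86845381699/641416299; -144611897018/641416299 -86845381699/641416299 199578802621/641416299]

step 0: x' = [-541/173, 15/173, 534/173], P' = [5013/346 2409/346 -6933/346; 2409/346 2423/346 -2767/346; -6933/346 -2767/346 10727/346]
step 1: x' = [-41705/271007, 486102/271007, -274653/271007], P' = [22479624/271007 13269547/271007 -30790741/271007; 13269547/271007 8892220/271007 -17723642/271007; -30790741/271007 -17723642/271007 43061644/271007]
step 2: x' = [8651777633/641416299, 4342850533/641416299, -11050857040/641416299], P' = [105898584868/641416299 64385473634/641416299 -144611897018/641416299; 64385473634/641416299 41686906201/641416299 -86845381699/641416299; -144611897018/641416299 -86845381699/641416299 199578802621/641416299]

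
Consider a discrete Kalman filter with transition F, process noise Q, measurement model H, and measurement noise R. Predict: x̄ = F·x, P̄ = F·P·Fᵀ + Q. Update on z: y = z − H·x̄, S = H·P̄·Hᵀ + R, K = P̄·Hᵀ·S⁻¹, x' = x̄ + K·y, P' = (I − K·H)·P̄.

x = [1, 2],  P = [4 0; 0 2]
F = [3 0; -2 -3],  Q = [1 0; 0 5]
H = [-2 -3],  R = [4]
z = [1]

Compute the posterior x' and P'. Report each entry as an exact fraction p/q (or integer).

x̄ = F·x = [3, -8]
P̄ = F·P·Fᵀ + Q = [37 -24; -24 39]
y = z − H·x̄ = [-17]
S = H·P̄·Hᵀ + R = [215]
K = P̄·Hᵀ·S⁻¹ = [-2/215; -69/215]
x' = x̄ + K·y = [679/215, -547/215]
P' = (I − K·H)·P̄ = [7951/215 -5298/215; -5298/215 3624/215]

x' = [679/215, -547/215]
P' = [7951/215 -5298/215; -5298/215 3624/215]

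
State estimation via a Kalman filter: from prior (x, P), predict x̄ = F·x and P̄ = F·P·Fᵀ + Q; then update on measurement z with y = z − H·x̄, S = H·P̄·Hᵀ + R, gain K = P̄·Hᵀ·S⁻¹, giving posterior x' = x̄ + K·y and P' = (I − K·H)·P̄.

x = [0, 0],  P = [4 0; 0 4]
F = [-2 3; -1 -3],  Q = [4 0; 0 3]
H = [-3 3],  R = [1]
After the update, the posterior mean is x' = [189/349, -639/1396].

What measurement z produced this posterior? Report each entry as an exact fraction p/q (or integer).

z = [-3]

x̄ = F·x = [0, 0]
P̄ = F·P·Fᵀ + Q = [56 -28; -28 43]
S = H·P̄·Hᵀ + R = [1396]
K = P̄·Hᵀ·S⁻¹ = [-63/349; 213/1396]
x' − x̄ = [189/349, -639/1396] = K·y
y = (KᵀK)⁻¹·Kᵀ·(x' − x̄) = [-3]
z = y + H·x̄ = [-3] + [0] = [-3]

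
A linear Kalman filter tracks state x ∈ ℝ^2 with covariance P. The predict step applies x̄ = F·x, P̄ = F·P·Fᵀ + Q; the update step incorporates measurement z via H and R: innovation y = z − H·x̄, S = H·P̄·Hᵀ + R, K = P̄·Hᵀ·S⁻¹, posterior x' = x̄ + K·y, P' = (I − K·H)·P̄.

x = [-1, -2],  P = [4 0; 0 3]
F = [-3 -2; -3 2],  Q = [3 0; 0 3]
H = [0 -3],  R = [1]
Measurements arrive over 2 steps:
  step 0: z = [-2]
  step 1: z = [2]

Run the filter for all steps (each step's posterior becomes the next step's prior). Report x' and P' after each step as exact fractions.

step 0: x̄ = F·x = [7, -1]
step 0: P̄ = F·P·Fᵀ + Q = [51 24; 24 51]
step 0: y = z − H·x̄ = [-5]
step 0: S = H·P̄·Hᵀ + R = [460]
step 0: K = P̄·Hᵀ·S⁻¹ = [-18/115; -153/460]
step 0: x' = x̄ + K·y = [179/23, 61/92]
step 0: P' = (I − K·H)·P̄ = [4569/115 6/115; 6/115 51/460]
step 1: x̄ = F·x = [-1135/46, -1013/46]
step 1: P̄ = F·P·Fᵀ + Q = [41589/115 8214/23; 8214/23 8289/23]
step 1: y = z − H·x̄ = [-2947/46]
step 1: S = H·P̄·Hᵀ + R = [74624/23]
step 1: K = P̄·Hᵀ·S⁻¹ = [-12321/37312; -24867/74624]
step 1: x' = x̄ + K·y = [-262571/74624, -100481/149248]
step 1: P' = (I − K·H)·P̄ = [732573/93280 4107/37312; 4107/37312 8289/74624]

step 0: x' = [179/23, 61/92], P' = [4569/115 6/115; 6/115 51/460]
step 1: x' = [-262571/74624, -100481/149248], P' = [732573/93280 4107/37312; 4107/37312 8289/74624]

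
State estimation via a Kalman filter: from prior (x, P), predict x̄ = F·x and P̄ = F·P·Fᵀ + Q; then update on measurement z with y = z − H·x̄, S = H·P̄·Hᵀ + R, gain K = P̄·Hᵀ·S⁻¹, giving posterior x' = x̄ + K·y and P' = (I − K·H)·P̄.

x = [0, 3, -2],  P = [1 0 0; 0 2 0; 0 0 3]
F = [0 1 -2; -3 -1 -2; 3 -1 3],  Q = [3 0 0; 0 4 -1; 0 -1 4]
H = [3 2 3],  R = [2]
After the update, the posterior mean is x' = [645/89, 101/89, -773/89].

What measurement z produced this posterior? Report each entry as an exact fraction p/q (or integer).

x̄ = F·x = [7, 1, -9]
P̄ = F·P·Fᵀ + Q = [17 10 -20; 10 27 -26; -20 -26 42]
S = H·P̄·Hᵀ + R = [89]
K = P̄·Hᵀ·S⁻¹ = [11/89; 6/89; 14/89]
x' − x̄ = [22/89, 12/89, 28/89] = K·y
y = (KᵀK)⁻¹·Kᵀ·(x' − x̄) = [2]
z = y + H·x̄ = [2] + [-4] = [-2]

z = [-2]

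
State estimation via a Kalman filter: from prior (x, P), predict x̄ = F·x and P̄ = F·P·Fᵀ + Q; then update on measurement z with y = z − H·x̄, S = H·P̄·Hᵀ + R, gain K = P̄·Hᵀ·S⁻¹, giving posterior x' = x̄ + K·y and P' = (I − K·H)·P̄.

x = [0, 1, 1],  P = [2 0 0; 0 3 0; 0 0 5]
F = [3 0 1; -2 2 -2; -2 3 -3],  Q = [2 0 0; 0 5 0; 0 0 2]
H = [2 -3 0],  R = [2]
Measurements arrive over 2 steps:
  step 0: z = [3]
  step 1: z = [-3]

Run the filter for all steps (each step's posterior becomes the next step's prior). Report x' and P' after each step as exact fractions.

step 0: x' = [887/771, -179/771, -74/257], P' = [5819/771 3802/771 1645/257; 3802/771 2654/771 1146/257; 1645/257 1146/257 4646/257]
step 1: x' = [-142977/645967, 1643777/1937901, 434935/276843], P' = [8030649/645967 5262062/645967 1160973/92281; 5262062/645967 10771018/1937901 2364962/276843; 1160973/92281 2364962/276843 1056046/39549]

step 0: x̄ = F·x = [1, 0, 0]
step 0: P̄ = F·P·Fᵀ + Q = [25 -22 -27; -22 45 56; -27 56 82]
step 0: y = z − H·x̄ = [1]
step 0: S = H·P̄·Hᵀ + R = [771]
step 0: K = P̄·Hᵀ·S⁻¹ = [116/771; -179/771; -74/257]
step 0: x' = x̄ + K·y = [887/771, -179/771, -74/257]
step 0: P' = (I − K·H)·P̄ = [5819/771 3802/771 1645/257; 3802/771 2654/771 1146/257; 1645/257 1146/257 4646/257]
step 1: x̄ = F·x = [813/257, -1688/771, -1645/771]
step 1: P̄ = F·P·Fᵀ + Q = [32487/257 -24194/257 -28827/257; -24194/257 75059/771 92902/771; -28827/257 92902/771 125858/771]
step 1: y = z − H·x̄ = [-4085/257]
step 1: S = H·P̄·Hᵀ + R = [645967/257]
step 1: K = P̄·Hᵀ·S⁻¹ = [137556/645967; -123447/645967; -21508/92281]
step 1: x' = x̄ + K·y = [-142977/645967, 1643777/1937901, 434935/276843]
step 1: P' = (I − K·H)·P̄ = [8030649/645967 5262062/645967 1160973/92281; 5262062/645967 10771018/1937901 2364962/276843; 1160973/92281 2364962/276843 1056046/39549]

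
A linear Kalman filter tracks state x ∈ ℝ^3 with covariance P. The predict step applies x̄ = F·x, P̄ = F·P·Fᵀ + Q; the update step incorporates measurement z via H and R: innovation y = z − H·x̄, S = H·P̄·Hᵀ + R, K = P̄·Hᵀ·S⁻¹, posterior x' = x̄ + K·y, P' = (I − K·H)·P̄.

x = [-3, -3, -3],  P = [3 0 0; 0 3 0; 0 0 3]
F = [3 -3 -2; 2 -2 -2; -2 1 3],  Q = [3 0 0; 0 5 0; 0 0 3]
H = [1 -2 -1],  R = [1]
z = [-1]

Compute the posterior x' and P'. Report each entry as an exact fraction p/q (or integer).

x' = [60/11, 196/33, -60/11]
P' = [651/11 516/11 -387/11; 516/11 1349/33 -384/11; -387/11 -384/11 387/11]

x̄ = F·x = [6, 6, -6]
P̄ = F·P·Fᵀ + Q = [69 48 -45; 48 41 -36; -45 -36 45]
y = z − H·x̄ = [-1]
S = H·P̄·Hᵀ + R = [33]
K = P̄·Hᵀ·S⁻¹ = [6/11; 2/33; -6/11]
x' = x̄ + K·y = [60/11, 196/33, -60/11]
P' = (I − K·H)·P̄ = [651/11 516/11 -387/11; 516/11 1349/33 -384/11; -387/11 -384/11 387/11]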